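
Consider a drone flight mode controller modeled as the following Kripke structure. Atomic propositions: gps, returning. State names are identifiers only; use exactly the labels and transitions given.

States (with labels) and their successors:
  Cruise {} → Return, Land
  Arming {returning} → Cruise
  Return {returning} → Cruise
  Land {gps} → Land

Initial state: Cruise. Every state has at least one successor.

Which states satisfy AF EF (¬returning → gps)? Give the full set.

States satisfying EF (¬returning → gps): {Cruise, Arming, Return, Land}.
States satisfying AF EF (¬returning → gps): {Cruise, Arming, Return, Land}.

{Cruise, Arming, Return, Land}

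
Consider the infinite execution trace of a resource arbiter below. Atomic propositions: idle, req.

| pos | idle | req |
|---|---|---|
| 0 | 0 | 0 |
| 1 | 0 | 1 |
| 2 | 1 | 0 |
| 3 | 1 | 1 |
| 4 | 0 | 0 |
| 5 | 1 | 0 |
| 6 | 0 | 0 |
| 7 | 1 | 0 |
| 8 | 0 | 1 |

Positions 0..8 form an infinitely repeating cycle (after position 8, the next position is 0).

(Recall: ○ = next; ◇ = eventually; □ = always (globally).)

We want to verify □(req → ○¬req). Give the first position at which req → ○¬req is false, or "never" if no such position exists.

never

req → ○¬req holds at every position 0..8, and those are all the positions the trace ever visits, so the invariant □(req → ○¬req) is never violated.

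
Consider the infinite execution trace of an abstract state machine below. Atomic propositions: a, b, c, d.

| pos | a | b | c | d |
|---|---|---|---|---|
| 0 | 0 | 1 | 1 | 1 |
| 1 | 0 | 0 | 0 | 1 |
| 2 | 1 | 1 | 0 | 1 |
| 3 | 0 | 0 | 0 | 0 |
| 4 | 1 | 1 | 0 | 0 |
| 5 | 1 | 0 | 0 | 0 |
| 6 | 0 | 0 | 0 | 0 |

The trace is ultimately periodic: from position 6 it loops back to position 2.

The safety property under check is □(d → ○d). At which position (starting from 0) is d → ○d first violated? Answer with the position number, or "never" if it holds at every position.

2

Check d → ○d at each position in order: 0 ✓, 1 ✓.
At position 2 the labels are {a, b, d} and the next position 3 has {}, so d → ○d is false there. This is the first violation.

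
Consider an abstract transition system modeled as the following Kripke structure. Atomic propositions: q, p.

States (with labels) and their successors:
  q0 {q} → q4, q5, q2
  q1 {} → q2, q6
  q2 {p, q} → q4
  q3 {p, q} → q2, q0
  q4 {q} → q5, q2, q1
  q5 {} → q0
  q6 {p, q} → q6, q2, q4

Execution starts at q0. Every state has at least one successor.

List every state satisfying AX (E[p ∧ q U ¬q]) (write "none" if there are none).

none

States satisfying E[p ∧ q U ¬q]: {q1, q5}.
States satisfying AX (E[p ∧ q U ¬q]): ∅.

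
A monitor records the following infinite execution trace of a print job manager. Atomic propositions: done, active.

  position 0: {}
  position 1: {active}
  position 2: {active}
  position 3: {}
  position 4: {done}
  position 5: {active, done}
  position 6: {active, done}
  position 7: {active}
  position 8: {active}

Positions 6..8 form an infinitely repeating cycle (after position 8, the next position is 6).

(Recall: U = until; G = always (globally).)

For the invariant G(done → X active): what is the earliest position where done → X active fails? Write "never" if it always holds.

never

done → X active holds at every position 0..8, and those are all the positions the trace ever visits, so the invariant G(done → X active) is never violated.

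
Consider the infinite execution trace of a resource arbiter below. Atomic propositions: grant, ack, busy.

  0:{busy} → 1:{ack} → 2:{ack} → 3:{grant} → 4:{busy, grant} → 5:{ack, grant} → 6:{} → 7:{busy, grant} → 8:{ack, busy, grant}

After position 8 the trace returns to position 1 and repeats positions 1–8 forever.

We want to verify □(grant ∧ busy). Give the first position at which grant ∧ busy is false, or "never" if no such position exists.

0

At position 0 the labels are {busy}, so grant ∧ busy is false there. This is the first violation.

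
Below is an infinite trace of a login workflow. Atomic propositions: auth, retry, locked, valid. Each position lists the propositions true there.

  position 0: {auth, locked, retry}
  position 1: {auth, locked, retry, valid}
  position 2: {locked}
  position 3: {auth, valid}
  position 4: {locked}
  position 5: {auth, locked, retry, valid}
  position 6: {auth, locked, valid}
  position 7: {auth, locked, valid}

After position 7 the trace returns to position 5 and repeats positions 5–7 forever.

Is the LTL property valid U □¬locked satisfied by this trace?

Violated

Walking from position 0: at position 0, □¬locked has not yet held and valid fails, so valid U □¬locked is false.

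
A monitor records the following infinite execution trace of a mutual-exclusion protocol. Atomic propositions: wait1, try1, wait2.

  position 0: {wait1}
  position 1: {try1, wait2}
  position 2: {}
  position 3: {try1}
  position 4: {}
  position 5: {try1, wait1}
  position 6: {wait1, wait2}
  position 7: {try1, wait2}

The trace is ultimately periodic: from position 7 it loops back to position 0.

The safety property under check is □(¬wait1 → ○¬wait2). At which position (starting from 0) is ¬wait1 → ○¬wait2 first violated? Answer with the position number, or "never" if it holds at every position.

¬wait1 → ○¬wait2 holds at every position 0..7, and those are all the positions the trace ever visits, so the invariant □(¬wait1 → ○¬wait2) is never violated.

never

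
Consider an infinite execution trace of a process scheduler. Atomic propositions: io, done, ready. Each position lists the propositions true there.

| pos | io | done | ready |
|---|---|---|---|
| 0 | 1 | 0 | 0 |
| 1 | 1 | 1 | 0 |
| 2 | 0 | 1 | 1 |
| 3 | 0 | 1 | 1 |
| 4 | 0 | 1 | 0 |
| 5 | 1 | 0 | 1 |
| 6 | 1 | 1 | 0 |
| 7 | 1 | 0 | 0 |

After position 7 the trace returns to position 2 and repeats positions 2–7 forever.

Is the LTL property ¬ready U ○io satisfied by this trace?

Satisfied

Walking from position 0: ○io first holds at position 0, and ¬ready holds at every earlier position along the way, so ¬ready U ○io holds.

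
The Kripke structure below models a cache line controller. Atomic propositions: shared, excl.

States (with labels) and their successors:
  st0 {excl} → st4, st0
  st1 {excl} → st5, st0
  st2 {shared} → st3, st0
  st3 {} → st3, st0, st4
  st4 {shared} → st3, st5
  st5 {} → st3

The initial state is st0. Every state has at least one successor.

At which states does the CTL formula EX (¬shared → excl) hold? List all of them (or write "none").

{st0, st1, st2, st3}

States satisfying ¬shared → excl: {st0, st1, st2, st4}.
States satisfying EX (¬shared → excl): {st0, st1, st2, st3}.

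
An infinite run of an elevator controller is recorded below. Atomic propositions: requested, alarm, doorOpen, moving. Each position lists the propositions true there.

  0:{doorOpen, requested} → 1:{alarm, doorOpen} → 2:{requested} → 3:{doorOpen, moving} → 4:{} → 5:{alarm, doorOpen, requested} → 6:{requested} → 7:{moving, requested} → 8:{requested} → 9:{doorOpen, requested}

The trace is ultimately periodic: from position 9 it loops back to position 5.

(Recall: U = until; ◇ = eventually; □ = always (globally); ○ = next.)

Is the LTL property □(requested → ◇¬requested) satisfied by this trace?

requested → ◇¬requested must hold at every position from 0 onward. It fails at position 5, so □(requested → ◇¬requested) is false.
Positions where requested holds: 0, 2, 5, 6, 7, 8, 9.
Check ◇¬requested at each: 0→ok, 2→ok, 5→fails, 6→fails, 7→fails, 8→fails, 9→fails.

Violated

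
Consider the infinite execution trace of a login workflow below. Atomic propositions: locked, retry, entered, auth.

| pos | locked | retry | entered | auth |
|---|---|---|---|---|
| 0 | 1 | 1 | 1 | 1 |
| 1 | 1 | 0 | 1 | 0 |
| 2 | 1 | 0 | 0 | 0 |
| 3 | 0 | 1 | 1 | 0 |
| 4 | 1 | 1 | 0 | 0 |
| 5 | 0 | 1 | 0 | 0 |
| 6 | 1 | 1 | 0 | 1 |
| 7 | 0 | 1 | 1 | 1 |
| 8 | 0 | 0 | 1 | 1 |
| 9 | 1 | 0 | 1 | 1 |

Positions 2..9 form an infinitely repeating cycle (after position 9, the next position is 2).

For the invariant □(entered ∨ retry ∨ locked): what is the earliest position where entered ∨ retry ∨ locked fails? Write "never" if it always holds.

never

entered ∨ retry ∨ locked holds at every position 0..9, and those are all the positions the trace ever visits, so the invariant □(entered ∨ retry ∨ locked) is never violated.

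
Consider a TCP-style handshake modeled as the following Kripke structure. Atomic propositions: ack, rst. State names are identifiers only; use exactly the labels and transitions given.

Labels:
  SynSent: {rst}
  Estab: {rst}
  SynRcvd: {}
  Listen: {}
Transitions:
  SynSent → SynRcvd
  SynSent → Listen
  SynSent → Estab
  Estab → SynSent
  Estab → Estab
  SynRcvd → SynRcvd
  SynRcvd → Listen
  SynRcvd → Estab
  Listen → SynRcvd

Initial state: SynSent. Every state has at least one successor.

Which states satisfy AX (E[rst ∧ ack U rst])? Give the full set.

States satisfying E[rst ∧ ack U rst]: {SynSent, Estab}.
States satisfying AX (E[rst ∧ ack U rst]): {Estab}.

{Estab}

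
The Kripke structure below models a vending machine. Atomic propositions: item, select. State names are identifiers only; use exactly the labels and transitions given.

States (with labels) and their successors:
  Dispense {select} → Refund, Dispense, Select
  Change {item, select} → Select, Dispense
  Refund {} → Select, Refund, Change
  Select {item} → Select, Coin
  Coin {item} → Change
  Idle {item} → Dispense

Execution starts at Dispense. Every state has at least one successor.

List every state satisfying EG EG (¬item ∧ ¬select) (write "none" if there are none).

States satisfying EG (¬item ∧ ¬select): {Refund}.
States satisfying EG EG (¬item ∧ ¬select): {Refund}.

{Refund}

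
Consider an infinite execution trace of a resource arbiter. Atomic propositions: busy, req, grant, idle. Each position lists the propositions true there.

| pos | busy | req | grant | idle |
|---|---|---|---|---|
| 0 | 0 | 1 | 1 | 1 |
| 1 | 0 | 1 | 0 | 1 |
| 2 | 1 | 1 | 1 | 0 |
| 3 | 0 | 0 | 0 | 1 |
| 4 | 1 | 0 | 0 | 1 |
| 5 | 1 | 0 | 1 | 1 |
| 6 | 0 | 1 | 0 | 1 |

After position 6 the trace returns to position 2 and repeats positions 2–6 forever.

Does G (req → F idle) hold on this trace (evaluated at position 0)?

Satisfied

req → F idle holds at every position 0..6, and those are all positions ever visited, so G (req → F idle) holds.
Positions where req holds: 0, 1, 2, 6.
Check F idle at each: 0→ok, 1→ok, 2→ok, 6→ok.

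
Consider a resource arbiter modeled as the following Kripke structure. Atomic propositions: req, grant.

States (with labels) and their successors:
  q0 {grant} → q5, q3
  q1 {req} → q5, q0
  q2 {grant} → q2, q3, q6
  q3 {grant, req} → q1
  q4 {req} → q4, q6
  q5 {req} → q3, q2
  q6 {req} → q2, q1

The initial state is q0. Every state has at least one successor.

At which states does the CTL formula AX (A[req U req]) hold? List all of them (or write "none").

States satisfying A[req U req]: {q1, q3, q4, q5, q6}.
States satisfying AX (A[req U req]): {q0, q3, q4}.

{q0, q3, q4}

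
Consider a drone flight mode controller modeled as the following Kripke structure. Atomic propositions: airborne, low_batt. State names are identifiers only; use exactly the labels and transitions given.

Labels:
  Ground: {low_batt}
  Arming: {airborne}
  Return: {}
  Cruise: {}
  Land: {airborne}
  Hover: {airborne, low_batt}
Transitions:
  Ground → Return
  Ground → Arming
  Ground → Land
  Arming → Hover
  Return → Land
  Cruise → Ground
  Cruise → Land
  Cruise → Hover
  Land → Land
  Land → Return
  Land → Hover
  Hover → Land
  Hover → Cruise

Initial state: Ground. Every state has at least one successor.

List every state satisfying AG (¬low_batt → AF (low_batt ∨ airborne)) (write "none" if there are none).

{Ground, Arming, Return, Cruise, Land, Hover}

States satisfying ¬low_batt → AF (low_batt ∨ airborne): {Ground, Arming, Return, Cruise, Land, Hover}.
States satisfying AG (¬low_batt → AF (low_batt ∨ airborne)): {Ground, Arming, Return, Cruise, Land, Hover}.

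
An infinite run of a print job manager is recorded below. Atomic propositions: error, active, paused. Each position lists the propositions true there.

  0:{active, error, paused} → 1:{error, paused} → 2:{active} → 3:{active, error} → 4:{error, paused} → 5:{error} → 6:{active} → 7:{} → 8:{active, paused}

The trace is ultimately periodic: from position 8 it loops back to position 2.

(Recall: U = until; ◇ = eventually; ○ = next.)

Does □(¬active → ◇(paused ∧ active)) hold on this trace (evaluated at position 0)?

Satisfied

¬active → ◇(paused ∧ active) holds at every position 0..8, and those are all positions ever visited, so □(¬active → ◇(paused ∧ active)) holds.
Positions where ¬active holds: 1, 4, 5, 7.
Check ◇(paused ∧ active) at each: 1→ok, 4→ok, 5→ok, 7→ok.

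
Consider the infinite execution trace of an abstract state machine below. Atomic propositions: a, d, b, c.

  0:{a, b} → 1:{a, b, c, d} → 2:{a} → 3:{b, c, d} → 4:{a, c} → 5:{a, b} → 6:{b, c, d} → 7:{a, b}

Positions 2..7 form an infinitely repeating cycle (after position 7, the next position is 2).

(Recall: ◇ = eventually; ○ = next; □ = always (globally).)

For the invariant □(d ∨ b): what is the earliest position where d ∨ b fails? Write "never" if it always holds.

2

Check d ∨ b at each position in order: 0 ✓, 1 ✓.
At position 2 the labels are {a}, so d ∨ b is false there. This is the first violation.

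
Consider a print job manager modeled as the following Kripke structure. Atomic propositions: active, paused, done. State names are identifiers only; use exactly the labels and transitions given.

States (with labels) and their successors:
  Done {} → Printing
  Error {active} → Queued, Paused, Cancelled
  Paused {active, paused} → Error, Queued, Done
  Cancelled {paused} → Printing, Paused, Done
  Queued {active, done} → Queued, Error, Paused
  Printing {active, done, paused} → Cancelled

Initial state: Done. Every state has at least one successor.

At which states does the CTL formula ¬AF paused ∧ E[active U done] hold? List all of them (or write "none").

States satisfying paused: {Paused, Cancelled, Printing}.
States satisfying AF paused: {Done, Paused, Cancelled, Printing}.
States satisfying ¬AF paused: {Error, Queued}.
States satisfying active: {Error, Paused, Queued, Printing}.
States satisfying done: {Queued, Printing}.
States satisfying E[active U done]: {Error, Paused, Queued, Printing}.
States satisfying ¬AF paused ∧ E[active U done]: {Error, Queued}.

{Error, Queued}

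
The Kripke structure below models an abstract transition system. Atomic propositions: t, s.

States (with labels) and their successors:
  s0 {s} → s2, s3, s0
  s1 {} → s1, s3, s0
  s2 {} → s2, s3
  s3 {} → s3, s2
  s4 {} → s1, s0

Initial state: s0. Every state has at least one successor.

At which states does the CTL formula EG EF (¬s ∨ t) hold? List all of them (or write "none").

{s0, s1, s2, s3, s4}

States satisfying EF (¬s ∨ t): {s0, s1, s2, s3, s4}.
States satisfying EG EF (¬s ∨ t): {s0, s1, s2, s3, s4}.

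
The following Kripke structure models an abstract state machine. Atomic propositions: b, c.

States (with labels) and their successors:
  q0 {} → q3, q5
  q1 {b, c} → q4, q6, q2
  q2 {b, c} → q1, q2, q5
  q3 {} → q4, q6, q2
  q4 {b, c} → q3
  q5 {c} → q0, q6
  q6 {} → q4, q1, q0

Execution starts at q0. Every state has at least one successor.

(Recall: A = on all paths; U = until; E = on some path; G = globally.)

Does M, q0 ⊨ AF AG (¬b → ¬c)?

Violated

States satisfying AG (¬b → ¬c): ∅.
States satisfying AF AG (¬b → ¬c): ∅.
There is a path from q0 along which AG (¬b → ¬c) never holds.
q0 ∉ Sat(AF AG (¬b → ¬c)).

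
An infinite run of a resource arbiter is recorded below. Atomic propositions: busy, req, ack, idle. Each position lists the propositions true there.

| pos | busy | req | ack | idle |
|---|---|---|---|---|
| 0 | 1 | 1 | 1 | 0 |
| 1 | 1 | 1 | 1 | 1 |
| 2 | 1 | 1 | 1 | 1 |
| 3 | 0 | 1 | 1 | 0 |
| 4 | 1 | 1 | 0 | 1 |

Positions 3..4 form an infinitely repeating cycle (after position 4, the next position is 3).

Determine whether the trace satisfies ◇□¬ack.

No

□¬ack is false at every position 0..4, so it never becomes true and ◇□¬ack fails.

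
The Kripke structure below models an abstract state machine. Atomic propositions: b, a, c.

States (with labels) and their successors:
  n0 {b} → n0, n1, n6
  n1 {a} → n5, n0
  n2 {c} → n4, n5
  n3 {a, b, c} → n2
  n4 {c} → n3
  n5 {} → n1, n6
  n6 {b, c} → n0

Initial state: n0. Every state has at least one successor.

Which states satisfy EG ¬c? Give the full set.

States satisfying ¬c: {n0, n1, n5}.
States satisfying EG ¬c: {n0, n1, n5}.

{n0, n1, n5}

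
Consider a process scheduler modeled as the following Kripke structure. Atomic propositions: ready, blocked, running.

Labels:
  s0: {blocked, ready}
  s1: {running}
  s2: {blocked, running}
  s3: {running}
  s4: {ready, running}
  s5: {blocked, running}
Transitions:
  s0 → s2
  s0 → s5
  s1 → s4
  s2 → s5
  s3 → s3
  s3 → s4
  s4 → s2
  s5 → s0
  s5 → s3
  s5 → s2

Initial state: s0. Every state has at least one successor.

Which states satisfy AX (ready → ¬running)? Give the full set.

{s0, s2, s4, s5}

States satisfying ready → ¬running: {s0, s1, s2, s3, s5}.
States satisfying AX (ready → ¬running): {s0, s2, s4, s5}.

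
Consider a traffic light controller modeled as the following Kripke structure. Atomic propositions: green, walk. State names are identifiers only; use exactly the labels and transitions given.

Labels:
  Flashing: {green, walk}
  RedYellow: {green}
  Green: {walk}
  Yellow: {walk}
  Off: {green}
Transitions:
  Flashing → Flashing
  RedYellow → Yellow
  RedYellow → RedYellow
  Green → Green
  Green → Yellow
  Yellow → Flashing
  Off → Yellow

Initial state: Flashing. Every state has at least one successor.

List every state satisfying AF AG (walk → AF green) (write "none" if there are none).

States satisfying AG (walk → AF green): {Flashing, RedYellow, Yellow, Off}.
States satisfying AF AG (walk → AF green): {Flashing, RedYellow, Yellow, Off}.

{Flashing, RedYellow, Yellow, Off}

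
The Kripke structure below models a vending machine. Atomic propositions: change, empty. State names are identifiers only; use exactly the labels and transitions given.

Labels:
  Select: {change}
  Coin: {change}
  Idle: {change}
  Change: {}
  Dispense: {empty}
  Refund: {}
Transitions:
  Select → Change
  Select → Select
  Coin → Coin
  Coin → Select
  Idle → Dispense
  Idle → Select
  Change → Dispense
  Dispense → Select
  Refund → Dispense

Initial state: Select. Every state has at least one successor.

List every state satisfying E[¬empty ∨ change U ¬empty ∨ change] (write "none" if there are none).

{Select, Coin, Idle, Change, Refund}

States satisfying ¬empty ∨ change: {Select, Coin, Idle, Change, Refund}.
States satisfying E[¬empty ∨ change U ¬empty ∨ change]: {Select, Coin, Idle, Change, Refund}.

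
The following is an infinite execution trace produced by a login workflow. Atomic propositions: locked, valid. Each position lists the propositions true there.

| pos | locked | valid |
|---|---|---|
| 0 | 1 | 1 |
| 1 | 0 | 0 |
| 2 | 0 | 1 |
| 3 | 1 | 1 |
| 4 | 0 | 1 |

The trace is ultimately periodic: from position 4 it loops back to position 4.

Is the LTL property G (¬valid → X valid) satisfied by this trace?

Satisfied

¬valid → X valid holds at every position 0..4, and those are all positions ever visited, so G (¬valid → X valid) holds.
Positions where ¬valid holds: 1.
Check X valid at each: 1→ok.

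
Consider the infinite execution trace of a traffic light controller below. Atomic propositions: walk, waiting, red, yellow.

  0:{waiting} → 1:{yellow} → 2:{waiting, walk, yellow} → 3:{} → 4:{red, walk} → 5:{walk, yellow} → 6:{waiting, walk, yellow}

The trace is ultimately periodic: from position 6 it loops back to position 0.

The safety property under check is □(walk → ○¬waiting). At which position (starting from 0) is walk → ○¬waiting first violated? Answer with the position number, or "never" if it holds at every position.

Check walk → ○¬waiting at each position in order: 0 ✓, 1 ✓, 2 ✓, 3 ✓, 4 ✓.
At position 5 the labels are {walk, yellow} and the next position 6 has {waiting, walk, yellow}, so walk → ○¬waiting is false there. This is the first violation.

5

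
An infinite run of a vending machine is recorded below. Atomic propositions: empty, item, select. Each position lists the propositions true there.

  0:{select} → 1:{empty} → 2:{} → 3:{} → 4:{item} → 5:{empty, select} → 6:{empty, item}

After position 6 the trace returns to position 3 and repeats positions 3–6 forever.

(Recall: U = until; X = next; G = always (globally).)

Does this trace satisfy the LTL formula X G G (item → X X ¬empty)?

The position after 0 is 1; G G (item → X X ¬empty) is false there.

No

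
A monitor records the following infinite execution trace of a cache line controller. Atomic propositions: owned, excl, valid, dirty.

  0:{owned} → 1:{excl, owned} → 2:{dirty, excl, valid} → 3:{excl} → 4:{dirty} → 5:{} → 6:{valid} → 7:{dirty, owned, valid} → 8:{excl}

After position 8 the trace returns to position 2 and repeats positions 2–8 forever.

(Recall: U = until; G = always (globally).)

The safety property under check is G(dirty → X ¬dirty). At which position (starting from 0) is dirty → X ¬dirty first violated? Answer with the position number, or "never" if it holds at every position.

never

dirty → X ¬dirty holds at every position 0..8, and those are all the positions the trace ever visits, so the invariant G(dirty → X ¬dirty) is never violated.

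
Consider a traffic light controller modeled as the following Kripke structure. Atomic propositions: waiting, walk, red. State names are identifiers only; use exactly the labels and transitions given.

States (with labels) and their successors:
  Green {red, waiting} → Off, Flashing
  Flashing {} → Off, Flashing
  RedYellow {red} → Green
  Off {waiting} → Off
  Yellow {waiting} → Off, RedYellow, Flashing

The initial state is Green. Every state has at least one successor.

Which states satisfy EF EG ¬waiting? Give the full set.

{Green, Flashing, RedYellow, Yellow}

States satisfying EG ¬waiting: {Flashing}.
States satisfying EF EG ¬waiting: {Green, Flashing, RedYellow, Yellow}.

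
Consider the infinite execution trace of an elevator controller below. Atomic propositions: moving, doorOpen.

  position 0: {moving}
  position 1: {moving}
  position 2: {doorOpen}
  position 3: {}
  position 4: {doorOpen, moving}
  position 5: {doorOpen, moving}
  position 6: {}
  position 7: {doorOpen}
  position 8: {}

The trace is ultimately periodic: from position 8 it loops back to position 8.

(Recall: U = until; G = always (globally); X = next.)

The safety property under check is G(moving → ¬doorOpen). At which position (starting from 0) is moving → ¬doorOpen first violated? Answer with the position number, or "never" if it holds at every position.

Check moving → ¬doorOpen at each position in order: 0 ✓, 1 ✓, 2 ✓, 3 ✓.
At position 4 the labels are {doorOpen, moving}, so moving → ¬doorOpen is false there. This is the first violation.

4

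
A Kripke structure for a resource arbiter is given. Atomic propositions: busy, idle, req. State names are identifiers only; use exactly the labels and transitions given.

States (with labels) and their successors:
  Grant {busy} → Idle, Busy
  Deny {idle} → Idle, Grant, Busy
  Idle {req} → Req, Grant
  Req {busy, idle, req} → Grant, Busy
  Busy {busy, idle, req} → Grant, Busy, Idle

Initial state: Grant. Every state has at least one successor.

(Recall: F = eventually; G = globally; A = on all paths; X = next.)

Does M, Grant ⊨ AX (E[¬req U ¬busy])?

States satisfying E[¬req U ¬busy]: {Grant, Deny, Idle}.
States satisfying AX (E[¬req U ¬busy]): ∅.
Grant ∉ Sat(AX (E[¬req U ¬busy])).

Violated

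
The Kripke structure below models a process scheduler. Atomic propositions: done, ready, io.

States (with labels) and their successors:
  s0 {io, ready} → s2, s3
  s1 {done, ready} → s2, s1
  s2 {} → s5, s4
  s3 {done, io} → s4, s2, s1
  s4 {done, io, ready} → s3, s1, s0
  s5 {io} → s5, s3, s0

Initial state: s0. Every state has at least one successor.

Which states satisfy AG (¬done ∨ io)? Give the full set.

none

States satisfying ¬done ∨ io: {s0, s2, s3, s4, s5}.
States satisfying AG (¬done ∨ io): ∅.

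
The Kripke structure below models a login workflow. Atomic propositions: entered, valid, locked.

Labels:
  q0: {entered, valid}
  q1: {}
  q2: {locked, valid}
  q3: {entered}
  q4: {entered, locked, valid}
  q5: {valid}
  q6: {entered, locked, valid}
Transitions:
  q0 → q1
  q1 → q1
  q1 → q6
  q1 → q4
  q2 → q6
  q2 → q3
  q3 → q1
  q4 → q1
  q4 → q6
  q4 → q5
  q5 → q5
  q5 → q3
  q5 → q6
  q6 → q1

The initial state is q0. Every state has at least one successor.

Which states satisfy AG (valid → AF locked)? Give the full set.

States satisfying valid → AF locked: {q1, q2, q3, q4, q6}.
States satisfying AG (valid → AF locked): ∅.

none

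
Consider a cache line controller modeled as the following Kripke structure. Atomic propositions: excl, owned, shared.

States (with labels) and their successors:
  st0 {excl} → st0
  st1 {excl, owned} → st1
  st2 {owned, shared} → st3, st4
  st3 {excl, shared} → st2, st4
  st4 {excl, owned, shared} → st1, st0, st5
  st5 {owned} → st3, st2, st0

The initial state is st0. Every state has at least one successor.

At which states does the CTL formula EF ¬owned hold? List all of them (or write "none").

States satisfying ¬owned: {st0, st3}.
States satisfying EF ¬owned: {st0, st2, st3, st4, st5}.

{st0, st2, st3, st4, st5}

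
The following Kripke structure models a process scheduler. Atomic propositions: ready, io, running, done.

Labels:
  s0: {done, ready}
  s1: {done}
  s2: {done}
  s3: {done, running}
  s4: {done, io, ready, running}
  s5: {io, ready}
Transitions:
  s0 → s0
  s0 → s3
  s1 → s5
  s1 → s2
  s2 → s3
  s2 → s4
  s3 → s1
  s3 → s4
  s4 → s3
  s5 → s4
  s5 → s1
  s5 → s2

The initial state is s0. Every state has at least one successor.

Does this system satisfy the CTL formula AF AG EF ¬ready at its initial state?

States satisfying AG EF ¬ready: {s0, s1, s2, s3, s4, s5}.
States satisfying AF AG EF ¬ready: {s0, s1, s2, s3, s4, s5}.
s0 ∈ Sat(AF AG EF ¬ready).

Satisfied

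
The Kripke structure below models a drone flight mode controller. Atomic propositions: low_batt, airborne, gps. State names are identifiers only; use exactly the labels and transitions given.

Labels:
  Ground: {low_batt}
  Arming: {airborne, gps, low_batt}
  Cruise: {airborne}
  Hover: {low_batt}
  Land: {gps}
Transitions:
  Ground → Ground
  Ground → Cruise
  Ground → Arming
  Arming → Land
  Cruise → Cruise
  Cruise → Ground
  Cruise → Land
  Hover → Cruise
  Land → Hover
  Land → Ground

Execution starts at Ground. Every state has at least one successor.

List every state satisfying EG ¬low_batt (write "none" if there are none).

States satisfying ¬low_batt: {Cruise, Land}.
States satisfying EG ¬low_batt: {Cruise}.

{Cruise}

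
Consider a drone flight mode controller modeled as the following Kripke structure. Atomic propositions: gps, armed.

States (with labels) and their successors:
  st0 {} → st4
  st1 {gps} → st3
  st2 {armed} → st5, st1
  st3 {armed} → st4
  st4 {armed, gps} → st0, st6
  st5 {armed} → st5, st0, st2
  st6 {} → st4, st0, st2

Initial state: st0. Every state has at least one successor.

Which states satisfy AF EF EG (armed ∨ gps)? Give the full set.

{st0, st1, st2, st3, st4, st5, st6}

States satisfying EF EG (armed ∨ gps): {st0, st1, st2, st3, st4, st5, st6}.
States satisfying AF EF EG (armed ∨ gps): {st0, st1, st2, st3, st4, st5, st6}.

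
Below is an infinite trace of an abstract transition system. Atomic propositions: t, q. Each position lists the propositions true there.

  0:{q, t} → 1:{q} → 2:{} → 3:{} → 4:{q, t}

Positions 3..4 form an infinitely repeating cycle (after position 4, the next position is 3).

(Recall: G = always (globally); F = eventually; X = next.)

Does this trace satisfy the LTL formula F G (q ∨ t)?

No

G (q ∨ t) is false at every position 0..4, so it never becomes true and F G (q ∨ t) fails.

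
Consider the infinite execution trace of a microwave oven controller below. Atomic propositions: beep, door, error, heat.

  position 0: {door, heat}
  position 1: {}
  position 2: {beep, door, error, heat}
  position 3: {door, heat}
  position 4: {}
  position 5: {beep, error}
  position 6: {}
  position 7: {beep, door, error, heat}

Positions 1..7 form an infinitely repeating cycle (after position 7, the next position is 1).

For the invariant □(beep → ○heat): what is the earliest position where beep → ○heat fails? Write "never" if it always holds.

Check beep → ○heat at each position in order: 0 ✓, 1 ✓, 2 ✓, 3 ✓, 4 ✓.
At position 5 the labels are {beep, error} and the next position 6 has {}, so beep → ○heat is false there. This is the first violation.

5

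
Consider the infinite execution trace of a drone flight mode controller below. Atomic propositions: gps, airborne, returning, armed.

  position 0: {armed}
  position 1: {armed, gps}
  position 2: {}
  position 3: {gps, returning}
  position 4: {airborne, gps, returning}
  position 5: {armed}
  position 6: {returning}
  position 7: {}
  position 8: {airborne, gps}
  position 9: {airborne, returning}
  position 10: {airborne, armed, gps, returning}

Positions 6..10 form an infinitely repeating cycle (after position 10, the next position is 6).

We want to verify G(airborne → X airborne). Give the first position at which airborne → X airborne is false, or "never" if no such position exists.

4

Check airborne → X airborne at each position in order: 0 ✓, 1 ✓, 2 ✓, 3 ✓.
At position 4 the labels are {airborne, gps, returning} and the next position 5 has {armed}, so airborne → X airborne is false there. This is the first violation.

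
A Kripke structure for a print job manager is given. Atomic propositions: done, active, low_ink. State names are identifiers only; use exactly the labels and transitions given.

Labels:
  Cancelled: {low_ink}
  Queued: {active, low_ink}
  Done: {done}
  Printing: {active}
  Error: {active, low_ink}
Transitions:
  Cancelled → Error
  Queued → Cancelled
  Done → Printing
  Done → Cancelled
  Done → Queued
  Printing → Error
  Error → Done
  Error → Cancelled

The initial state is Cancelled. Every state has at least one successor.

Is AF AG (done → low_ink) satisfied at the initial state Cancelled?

States satisfying AG (done → low_ink): ∅.
States satisfying AF AG (done → low_ink): ∅.
There is a path from Cancelled along which AG (done → low_ink) never holds.
Cancelled ∉ Sat(AF AG (done → low_ink)).

Does not hold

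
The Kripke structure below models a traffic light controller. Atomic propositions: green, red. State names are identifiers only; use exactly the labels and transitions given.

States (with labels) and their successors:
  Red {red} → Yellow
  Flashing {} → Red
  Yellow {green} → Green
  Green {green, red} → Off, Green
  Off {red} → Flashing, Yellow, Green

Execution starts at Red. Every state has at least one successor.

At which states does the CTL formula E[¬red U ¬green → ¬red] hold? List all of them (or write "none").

States satisfying ¬red: {Flashing, Yellow}.
States satisfying ¬green → ¬red: {Flashing, Yellow, Green}.
States satisfying E[¬red U ¬green → ¬red]: {Flashing, Yellow, Green}.

{Flashing, Yellow, Green}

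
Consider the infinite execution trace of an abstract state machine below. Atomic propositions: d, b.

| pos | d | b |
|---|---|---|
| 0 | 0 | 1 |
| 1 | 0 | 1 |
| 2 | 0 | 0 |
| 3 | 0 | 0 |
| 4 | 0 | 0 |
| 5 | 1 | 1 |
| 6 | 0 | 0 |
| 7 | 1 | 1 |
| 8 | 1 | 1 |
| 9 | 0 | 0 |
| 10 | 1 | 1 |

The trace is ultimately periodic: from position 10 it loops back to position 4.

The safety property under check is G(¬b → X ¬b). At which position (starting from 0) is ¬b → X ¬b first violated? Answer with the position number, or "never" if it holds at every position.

4

Check ¬b → X ¬b at each position in order: 0 ✓, 1 ✓, 2 ✓, 3 ✓.
At position 4 the labels are {} and the next position 5 has {b, d}, so ¬b → X ¬b is false there. This is the first violation.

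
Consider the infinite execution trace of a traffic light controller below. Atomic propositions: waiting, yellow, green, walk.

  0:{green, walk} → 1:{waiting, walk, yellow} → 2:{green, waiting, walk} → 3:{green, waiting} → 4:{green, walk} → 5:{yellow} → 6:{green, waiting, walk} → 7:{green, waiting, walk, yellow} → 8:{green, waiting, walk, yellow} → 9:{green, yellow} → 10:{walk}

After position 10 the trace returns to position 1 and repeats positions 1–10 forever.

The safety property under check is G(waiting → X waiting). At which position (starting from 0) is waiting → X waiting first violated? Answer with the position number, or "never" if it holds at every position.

Check waiting → X waiting at each position in order: 0 ✓, 1 ✓, 2 ✓.
At position 3 the labels are {green, waiting} and the next position 4 has {green, walk}, so waiting → X waiting is false there. This is the first violation.

3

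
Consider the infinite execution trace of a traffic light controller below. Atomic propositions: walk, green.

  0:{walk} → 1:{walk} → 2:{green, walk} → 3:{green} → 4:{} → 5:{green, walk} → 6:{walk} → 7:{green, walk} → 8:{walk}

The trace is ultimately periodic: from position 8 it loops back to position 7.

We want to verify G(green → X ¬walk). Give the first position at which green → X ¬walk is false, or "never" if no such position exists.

Check green → X ¬walk at each position in order: 0 ✓, 1 ✓, 2 ✓, 3 ✓, 4 ✓.
At position 5 the labels are {green, walk} and the next position 6 has {walk}, so green → X ¬walk is false there. This is the first violation.

5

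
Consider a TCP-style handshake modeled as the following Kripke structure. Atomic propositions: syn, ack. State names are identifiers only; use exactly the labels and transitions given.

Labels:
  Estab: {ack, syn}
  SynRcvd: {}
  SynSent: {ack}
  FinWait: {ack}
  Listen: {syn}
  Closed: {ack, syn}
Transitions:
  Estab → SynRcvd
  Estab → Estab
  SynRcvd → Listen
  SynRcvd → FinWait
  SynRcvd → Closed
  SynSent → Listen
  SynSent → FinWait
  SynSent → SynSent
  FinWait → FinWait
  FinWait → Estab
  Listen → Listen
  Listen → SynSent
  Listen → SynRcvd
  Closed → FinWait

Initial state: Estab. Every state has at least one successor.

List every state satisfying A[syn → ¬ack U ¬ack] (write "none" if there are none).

States satisfying syn → ¬ack: {SynRcvd, SynSent, FinWait, Listen}.
States satisfying ¬ack: {SynRcvd, Listen}.
States satisfying A[syn → ¬ack U ¬ack]: {SynRcvd, Listen}.

{SynRcvd, Listen}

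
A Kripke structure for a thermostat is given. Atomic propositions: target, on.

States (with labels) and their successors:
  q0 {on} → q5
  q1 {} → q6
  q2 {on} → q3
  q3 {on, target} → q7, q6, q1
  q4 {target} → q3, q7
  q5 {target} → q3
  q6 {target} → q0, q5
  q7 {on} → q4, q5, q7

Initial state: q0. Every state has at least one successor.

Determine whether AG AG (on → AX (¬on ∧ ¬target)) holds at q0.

States satisfying AG (on → AX (¬on ∧ ¬target)): ∅.
States satisfying AG AG (on → AX (¬on ∧ ¬target)): ∅.
q0 is reachable from q0 and violates AG (on → AX (¬on ∧ ¬target)), so AG fails at q0.
q0 ∉ Sat(AG AG (on → AX (¬on ∧ ¬target))).

No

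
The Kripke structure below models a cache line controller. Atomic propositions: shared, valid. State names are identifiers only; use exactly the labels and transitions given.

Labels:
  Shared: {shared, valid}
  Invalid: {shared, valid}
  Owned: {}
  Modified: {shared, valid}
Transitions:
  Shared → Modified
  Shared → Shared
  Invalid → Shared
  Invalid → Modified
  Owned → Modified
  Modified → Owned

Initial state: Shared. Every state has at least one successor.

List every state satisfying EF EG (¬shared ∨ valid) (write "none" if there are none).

States satisfying EG (¬shared ∨ valid): {Shared, Invalid, Owned, Modified}.
States satisfying EF EG (¬shared ∨ valid): {Shared, Invalid, Owned, Modified}.

{Shared, Invalid, Owned, Modified}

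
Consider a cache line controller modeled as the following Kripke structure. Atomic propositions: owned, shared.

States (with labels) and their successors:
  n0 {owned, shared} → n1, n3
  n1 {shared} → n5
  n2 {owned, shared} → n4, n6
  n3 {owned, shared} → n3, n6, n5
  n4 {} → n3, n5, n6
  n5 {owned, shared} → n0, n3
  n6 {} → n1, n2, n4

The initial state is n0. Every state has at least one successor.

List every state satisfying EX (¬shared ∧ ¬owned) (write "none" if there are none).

{n2, n3, n4, n6}

States satisfying ¬shared ∧ ¬owned: {n4, n6}.
States satisfying EX (¬shared ∧ ¬owned): {n2, n3, n4, n6}.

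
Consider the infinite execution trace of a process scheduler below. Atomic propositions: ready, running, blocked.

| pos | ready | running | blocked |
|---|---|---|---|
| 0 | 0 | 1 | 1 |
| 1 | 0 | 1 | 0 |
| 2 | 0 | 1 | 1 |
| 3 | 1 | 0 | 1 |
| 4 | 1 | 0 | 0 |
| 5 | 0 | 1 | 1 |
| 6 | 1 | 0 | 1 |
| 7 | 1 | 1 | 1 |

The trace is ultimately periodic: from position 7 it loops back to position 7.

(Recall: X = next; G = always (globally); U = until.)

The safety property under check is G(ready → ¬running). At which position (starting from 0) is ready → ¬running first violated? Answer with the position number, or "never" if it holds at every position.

7

Check ready → ¬running at each position in order: 0 ✓, 1 ✓, 2 ✓, 3 ✓, 4 ✓, 5 ✓, 6 ✓.
At position 7 the labels are {blocked, ready, running}, so ready → ¬running is false there. This is the first violation.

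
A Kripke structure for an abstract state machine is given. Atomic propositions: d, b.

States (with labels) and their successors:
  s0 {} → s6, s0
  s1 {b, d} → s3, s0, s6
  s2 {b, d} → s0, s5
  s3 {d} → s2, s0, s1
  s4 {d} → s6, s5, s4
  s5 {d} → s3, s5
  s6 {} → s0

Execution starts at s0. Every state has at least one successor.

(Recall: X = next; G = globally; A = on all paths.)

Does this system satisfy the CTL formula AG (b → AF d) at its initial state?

Satisfied

States satisfying b → AF d: {s0, s1, s2, s3, s4, s5, s6}.
States satisfying AG (b → AF d): {s0, s1, s2, s3, s4, s5, s6}.
Every state reachable from s0 satisfies b → AF d.
s0 ∈ Sat(AG (b → AF d)).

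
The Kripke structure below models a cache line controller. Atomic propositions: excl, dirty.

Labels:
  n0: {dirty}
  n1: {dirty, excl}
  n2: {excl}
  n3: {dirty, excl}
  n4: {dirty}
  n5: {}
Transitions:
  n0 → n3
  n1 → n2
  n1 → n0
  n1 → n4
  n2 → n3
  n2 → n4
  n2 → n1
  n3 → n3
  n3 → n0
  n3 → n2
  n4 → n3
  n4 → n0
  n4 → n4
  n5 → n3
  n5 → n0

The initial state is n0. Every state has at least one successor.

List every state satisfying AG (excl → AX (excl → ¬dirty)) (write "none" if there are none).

none

States satisfying excl → AX (excl → ¬dirty): {n0, n1, n4, n5}.
States satisfying AG (excl → AX (excl → ¬dirty)): ∅.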